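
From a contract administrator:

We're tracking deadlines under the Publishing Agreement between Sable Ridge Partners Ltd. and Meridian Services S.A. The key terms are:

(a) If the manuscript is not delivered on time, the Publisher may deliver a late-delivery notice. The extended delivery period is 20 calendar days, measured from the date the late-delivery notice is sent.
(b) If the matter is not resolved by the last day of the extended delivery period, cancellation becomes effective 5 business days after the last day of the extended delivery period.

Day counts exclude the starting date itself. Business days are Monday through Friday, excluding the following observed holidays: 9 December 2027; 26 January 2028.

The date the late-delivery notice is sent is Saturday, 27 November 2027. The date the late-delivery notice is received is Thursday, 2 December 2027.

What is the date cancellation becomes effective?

The last day of the extended delivery period: 27 November 2027 + 20 days = 17 December 2027.
The date cancellation becomes effective: 5 business days after Friday, 17 December 2027, skipping weekends — Dec 20, Dec 21, Dec 22, Dec 23, Dec 24 — lands on Friday, 24 December 2027.

24 December 2027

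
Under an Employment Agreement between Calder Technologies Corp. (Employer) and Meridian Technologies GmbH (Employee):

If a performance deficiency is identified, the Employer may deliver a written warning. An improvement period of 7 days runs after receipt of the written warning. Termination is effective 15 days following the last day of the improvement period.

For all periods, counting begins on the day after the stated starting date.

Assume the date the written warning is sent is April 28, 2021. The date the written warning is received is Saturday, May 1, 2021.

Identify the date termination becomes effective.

May 23, 2021

Adding 7 calendar days to May 1, 2021 gives May 8, 2021, which is the last day of the improvement period.
Adding 15 calendar days to May 8, 2021 gives May 23, 2021, which is the date termination becomes effective.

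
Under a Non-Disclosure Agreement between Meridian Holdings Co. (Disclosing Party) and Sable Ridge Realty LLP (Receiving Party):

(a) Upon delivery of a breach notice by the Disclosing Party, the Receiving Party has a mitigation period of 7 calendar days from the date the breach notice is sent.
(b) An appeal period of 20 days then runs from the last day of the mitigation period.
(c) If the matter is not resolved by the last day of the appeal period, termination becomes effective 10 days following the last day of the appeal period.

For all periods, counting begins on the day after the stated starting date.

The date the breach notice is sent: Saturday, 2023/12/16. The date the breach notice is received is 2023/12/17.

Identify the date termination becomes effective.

The last day of the mitigation period: 2023/12/16 + 7 days = 2023/12/23.
Adding 20 calendar days to 2023/12/23 gives 2024/01/12, which is the last day of the appeal period.
The date termination becomes effective: 10 calendar days after 2024/01/12 is 2024/01/22.

2024/01/22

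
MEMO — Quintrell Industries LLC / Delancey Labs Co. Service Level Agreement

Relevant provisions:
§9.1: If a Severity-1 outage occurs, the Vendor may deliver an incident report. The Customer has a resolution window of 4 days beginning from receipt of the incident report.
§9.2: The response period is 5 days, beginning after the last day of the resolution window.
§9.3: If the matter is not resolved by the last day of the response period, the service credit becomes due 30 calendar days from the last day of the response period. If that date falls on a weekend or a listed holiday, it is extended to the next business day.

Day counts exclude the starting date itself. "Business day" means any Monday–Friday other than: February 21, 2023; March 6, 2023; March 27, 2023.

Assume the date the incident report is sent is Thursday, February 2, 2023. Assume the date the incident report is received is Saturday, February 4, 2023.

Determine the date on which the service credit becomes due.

The last day of the resolution window: February 4, 2023 + 4 days = February 8, 2023.
The last day of the response period: February 8, 2023 + 5 days = February 13, 2023.
The date on which the service credit becomes due: 30 calendar days after February 13, 2023 is March 15, 2023. March 15, 2023 is a Wednesday and is not a listed holiday, so no roll-forward applies.

March 15, 2023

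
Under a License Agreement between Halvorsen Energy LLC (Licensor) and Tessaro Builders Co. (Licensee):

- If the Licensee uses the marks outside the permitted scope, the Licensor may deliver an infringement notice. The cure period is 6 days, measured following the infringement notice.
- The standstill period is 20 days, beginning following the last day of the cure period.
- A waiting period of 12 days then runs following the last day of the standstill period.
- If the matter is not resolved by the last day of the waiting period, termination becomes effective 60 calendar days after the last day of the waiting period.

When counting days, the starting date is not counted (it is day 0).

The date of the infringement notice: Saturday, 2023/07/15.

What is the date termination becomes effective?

The last day of the cure period: 2023/07/15 + 6 days = 2023/07/21.
Adding 20 calendar days to 2023/07/21 gives 2023/08/10, which is the last day of the standstill period.
The last day of the waiting period: 2023/08/10 + 12 days = 2023/08/22.
The date termination becomes effective: 60 calendar days after 2023/08/22 is 2023/10/21.

2023/10/21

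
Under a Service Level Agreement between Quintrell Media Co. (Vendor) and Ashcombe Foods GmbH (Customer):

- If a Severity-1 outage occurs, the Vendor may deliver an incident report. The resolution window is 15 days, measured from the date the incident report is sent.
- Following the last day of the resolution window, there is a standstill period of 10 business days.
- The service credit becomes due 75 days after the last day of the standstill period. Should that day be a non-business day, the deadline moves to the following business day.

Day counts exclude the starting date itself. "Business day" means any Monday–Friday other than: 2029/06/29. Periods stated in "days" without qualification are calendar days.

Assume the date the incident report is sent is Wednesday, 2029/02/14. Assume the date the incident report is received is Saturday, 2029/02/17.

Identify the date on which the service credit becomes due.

2029/05/29

The last day of the resolution window: 2029/02/14 + 15 days = 2029/03/01.
The last day of the standstill period: counting 10 business days from Thursday, 2029/03/01 (Mar 2, Mar 5, Mar 6, Mar 7, Mar 8, Mar 9, Mar 12, Mar 13, Mar 14, Mar 15, skipping weekends) reaches Thursday, 2029/03/15.
The date on which the service credit becomes due: 75 calendar days after 2029/03/15 is 2029/05/29. 2029/05/29 is a Tuesday and is not a listed holiday, so no roll-forward applies.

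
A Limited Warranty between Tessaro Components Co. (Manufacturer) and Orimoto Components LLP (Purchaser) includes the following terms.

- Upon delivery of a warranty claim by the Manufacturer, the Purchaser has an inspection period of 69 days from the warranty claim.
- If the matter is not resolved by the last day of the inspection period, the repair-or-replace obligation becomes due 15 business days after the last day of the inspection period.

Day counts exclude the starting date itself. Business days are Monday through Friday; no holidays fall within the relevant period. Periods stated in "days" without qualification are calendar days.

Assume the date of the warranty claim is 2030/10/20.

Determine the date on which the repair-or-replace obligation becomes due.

2031/01/17

The last day of the inspection period: 2030/10/20 + 69 days = 2030/12/28.
From Saturday, 2030/12/28, 15 business days (Dec 30, Dec 31, Jan 1, Jan 2, …, Jan 15, Jan 16, Jan 17, skipping weekends) brings us to Friday, 2031/01/17, which is the date on which the repair-or-replace obligation becomes due.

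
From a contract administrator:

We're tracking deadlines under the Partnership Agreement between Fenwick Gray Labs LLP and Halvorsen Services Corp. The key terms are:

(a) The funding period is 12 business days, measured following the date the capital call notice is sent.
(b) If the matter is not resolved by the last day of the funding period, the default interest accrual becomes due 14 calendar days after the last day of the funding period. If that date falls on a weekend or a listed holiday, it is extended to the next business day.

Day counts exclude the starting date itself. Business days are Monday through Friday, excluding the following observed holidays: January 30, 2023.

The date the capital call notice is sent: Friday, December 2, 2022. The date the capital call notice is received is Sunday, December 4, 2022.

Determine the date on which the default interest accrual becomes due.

January 3, 2023

The last day of the funding period: counting 12 business days from Friday, December 2, 2022 (Dec 5, Dec 6, Dec 7, Dec 8, …, Dec 16, Dec 19, Dec 20, skipping weekends) reaches Tuesday, December 20, 2022.
The date on which the default interest accrual becomes due: December 20, 2022 + 14 days = January 3, 2023. January 3, 2023 is a Tuesday and is not a listed holiday, so no roll-forward applies.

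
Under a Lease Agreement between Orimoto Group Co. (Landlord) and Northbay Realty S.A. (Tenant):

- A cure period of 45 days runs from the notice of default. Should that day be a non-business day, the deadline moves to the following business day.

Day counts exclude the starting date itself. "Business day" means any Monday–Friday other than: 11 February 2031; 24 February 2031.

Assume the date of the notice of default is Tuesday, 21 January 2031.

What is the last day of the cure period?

The last day of the cure period: 45 calendar days after 21 January 2031 is 7 March 2031. 7 March 2031 is a Friday and is not a listed holiday, so no roll-forward applies.

7 March 2031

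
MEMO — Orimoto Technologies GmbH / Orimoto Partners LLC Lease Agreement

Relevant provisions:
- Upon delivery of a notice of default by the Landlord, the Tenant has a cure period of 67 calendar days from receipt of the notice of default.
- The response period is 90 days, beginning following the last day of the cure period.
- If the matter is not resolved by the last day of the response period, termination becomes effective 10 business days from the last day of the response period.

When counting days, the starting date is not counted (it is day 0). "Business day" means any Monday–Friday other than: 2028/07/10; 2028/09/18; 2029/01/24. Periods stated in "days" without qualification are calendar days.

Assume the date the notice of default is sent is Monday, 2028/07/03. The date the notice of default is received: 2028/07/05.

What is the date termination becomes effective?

2028/12/22

Adding 67 calendar days to 2028/07/05 gives 2028/09/10, which is the last day of the cure period.
Adding 90 calendar days to 2028/09/10 gives 2028/12/09, which is the last day of the response period.
The date termination becomes effective: 10 business days after Saturday, 2028/12/09, skipping weekends — Dec 11, Dec 12, Dec 13, Dec 14, Dec 15, Dec 18, Dec 19, Dec 20, Dec 21, Dec 22 — lands on Friday, 2028/12/22.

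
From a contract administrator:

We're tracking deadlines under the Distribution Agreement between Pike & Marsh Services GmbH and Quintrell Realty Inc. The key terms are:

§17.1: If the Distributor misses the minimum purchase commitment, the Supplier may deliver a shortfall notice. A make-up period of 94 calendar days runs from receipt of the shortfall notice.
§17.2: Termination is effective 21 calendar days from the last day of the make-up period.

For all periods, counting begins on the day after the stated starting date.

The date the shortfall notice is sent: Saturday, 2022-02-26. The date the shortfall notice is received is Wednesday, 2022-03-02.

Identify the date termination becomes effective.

2022-06-25

Adding 94 calendar days to 2022-03-02 gives 2022-06-04, which is the last day of the make-up period.
The date termination becomes effective: 2022-06-04 + 21 days = 2022-06-25.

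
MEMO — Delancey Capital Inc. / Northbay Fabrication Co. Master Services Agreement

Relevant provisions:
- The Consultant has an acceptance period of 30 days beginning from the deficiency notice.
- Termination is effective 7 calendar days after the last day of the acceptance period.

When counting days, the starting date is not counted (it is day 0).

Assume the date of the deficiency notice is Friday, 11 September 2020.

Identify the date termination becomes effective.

18 October 2020

Adding 30 calendar days to 11 September 2020 gives 11 October 2020, which is the last day of the acceptance period.
The date termination becomes effective: 11 October 2020 + 7 days = 18 October 2020.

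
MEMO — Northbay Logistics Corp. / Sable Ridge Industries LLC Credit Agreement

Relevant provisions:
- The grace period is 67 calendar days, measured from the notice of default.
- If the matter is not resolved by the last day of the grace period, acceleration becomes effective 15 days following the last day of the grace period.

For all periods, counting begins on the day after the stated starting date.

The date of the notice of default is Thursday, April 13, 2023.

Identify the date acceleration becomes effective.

July 4, 2023

Adding 67 calendar days to April 13, 2023 gives June 19, 2023, which is the last day of the grace period.
The date acceleration becomes effective: 15 calendar days after June 19, 2023 is July 4, 2023.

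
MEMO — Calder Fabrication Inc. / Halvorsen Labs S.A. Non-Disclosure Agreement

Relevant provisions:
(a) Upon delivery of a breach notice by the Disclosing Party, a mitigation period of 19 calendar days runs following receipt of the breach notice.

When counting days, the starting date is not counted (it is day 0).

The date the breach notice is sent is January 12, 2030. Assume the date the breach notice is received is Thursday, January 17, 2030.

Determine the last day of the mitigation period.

Adding 19 calendar days to January 17, 2030 gives February 5, 2030, which is the last day of the mitigation period.

February 5, 2030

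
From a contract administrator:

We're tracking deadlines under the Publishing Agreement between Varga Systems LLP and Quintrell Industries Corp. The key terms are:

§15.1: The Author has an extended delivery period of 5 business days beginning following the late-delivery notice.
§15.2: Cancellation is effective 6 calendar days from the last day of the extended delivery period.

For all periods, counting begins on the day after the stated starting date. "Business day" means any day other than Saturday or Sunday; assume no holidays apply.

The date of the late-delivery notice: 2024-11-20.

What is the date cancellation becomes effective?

2024-12-03

The last day of the extended delivery period: 5 business days after Wednesday, 2024-11-20, skipping weekends — Nov 21, Nov 22, Nov 25, Nov 26, Nov 27 — lands on Wednesday, 2024-11-27.
The date cancellation becomes effective: 6 calendar days after 2024-11-27 is 2024-12-03.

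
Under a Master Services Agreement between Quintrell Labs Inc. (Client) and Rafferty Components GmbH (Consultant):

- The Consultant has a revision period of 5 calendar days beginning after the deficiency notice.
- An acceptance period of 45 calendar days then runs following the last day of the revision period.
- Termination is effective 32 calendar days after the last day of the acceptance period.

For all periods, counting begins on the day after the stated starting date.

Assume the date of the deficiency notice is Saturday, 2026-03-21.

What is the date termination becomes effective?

2026-06-11

Adding 5 calendar days to 2026-03-21 gives 2026-03-26, which is the last day of the revision period.
The last day of the acceptance period: 45 calendar days after 2026-03-26 is 2026-05-10.
Adding 32 calendar days to 2026-05-10 gives 2026-06-11, which is the date termination becomes effective.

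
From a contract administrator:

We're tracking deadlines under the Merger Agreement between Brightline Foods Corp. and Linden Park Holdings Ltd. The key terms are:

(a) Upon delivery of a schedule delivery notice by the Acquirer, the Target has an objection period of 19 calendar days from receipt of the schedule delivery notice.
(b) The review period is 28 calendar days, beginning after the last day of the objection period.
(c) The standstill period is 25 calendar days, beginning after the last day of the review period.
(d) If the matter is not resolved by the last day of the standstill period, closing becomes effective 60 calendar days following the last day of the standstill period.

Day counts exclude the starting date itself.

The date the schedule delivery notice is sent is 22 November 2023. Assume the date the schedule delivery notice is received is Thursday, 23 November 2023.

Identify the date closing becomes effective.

3 April 2024

Adding 19 calendar days to 23 November 2023 gives 12 December 2023, which is the last day of the objection period.
Adding 28 calendar days to 12 December 2023 gives 9 January 2024, which is the last day of the review period.
The last day of the standstill period: 25 calendar days after 9 January 2024 is 3 February 2024.
The date closing becomes effective: 60 calendar days after 3 February 2024 is 3 April 2024.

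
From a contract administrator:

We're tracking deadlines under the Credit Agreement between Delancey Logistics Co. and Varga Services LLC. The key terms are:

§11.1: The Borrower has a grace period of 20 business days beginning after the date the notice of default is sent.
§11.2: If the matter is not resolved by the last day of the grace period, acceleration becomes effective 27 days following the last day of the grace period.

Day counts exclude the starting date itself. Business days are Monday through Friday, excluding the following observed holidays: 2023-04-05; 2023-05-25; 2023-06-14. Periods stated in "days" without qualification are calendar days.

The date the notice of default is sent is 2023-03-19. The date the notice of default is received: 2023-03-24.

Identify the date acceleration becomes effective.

2023-05-14

The last day of the grace period: 20 business days after Sunday, 2023-03-19, skipping weekends and the listed holiday on Apr 5 — Mar 20, Mar 21, Mar 22, Mar 23, …, Apr 13, Apr 14, Apr 17 — lands on Monday, 2023-04-17.
The date acceleration becomes effective: 27 calendar days after 2023-04-17 is 2023-05-14.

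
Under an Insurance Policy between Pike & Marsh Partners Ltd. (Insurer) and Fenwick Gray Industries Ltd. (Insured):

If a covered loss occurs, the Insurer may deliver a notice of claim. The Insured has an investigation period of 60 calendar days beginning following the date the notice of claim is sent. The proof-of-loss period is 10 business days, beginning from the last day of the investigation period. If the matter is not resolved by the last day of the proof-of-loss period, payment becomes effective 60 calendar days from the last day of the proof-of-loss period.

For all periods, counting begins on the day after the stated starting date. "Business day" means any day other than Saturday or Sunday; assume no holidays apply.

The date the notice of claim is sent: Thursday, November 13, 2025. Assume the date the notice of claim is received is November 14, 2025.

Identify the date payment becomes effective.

March 27, 2026

The last day of the investigation period: 60 calendar days after November 13, 2025 is January 12, 2026.
From Monday, January 12, 2026, 10 business days (Jan 13, Jan 14, Jan 15, Jan 16, Jan 19, Jan 20, Jan 21, Jan 22, Jan 23, Jan 26, skipping weekends) brings us to Monday, January 26, 2026, which is the last day of the proof-of-loss period.
The date payment becomes effective: January 26, 2026 + 60 days = March 27, 2026.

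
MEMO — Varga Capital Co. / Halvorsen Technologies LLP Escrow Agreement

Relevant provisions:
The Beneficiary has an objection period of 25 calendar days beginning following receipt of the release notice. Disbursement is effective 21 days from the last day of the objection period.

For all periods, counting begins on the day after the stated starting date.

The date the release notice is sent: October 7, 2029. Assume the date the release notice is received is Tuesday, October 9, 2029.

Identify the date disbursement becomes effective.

November 24, 2029

Adding 25 calendar days to October 9, 2029 gives November 3, 2029, which is the last day of the objection period.
Adding 21 calendar days to November 3, 2029 gives November 24, 2029, which is the date disbursement becomes effective.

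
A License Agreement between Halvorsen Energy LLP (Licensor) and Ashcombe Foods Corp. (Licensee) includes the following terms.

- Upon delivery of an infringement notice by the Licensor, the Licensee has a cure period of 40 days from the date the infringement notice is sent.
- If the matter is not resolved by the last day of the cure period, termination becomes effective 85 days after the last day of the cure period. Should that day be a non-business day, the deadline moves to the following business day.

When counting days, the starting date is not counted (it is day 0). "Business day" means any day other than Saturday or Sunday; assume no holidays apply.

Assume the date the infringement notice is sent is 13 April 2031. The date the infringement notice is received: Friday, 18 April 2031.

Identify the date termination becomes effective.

Adding 40 calendar days to 13 April 2031 gives 23 May 2031, which is the last day of the cure period.
The date termination becomes effective: 23 May 2031 + 85 days = 16 August 2031. That falls on a Saturday, so it rolls to the next business day, Monday, 18 August 2031.

18 August 2031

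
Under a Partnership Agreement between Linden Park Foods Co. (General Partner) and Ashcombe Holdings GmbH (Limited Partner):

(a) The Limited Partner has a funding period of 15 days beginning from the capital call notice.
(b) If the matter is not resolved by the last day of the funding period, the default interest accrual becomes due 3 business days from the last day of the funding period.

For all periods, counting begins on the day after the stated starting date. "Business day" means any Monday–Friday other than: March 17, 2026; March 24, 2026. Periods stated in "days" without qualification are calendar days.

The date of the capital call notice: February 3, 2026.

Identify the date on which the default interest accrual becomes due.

Adding 15 calendar days to February 3, 2026 gives February 18, 2026, which is the last day of the funding period.
The date on which the default interest accrual becomes due: counting 3 business days from Wednesday, February 18, 2026 (Feb 19, Feb 20, Feb 23, skipping weekends) reaches Monday, February 23, 2026.

February 23, 2026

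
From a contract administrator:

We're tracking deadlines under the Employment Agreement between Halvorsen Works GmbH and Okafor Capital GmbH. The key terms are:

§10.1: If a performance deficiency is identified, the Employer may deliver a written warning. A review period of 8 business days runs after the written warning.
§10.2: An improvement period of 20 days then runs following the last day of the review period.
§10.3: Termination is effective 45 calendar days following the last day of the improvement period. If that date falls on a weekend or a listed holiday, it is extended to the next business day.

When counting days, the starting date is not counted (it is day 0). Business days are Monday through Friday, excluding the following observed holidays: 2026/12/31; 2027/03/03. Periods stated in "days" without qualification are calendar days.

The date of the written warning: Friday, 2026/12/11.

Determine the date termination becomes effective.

The last day of the review period: counting 8 business days from Friday, 2026/12/11 (Dec 14, Dec 15, Dec 16, Dec 17, Dec 18, Dec 21, Dec 22, Dec 23, skipping weekends) reaches Wednesday, 2026/12/23.
The last day of the improvement period: 20 calendar days after 2026/12/23 is 2027/01/12.
The date termination becomes effective: 45 calendar days after 2027/01/12 is 2027/02/26. 2027/02/26 is a Friday and is not a listed holiday, so no roll-forward applies.

2027/02/26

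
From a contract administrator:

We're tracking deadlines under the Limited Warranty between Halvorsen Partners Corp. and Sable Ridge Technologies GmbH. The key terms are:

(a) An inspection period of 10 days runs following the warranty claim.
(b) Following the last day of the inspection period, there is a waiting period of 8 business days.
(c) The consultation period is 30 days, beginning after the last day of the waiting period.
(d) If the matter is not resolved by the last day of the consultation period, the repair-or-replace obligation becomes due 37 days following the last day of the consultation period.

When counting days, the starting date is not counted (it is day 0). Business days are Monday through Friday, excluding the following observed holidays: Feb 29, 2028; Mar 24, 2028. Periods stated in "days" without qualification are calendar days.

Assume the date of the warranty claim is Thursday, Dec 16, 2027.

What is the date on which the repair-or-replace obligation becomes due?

The last day of the inspection period: 10 calendar days after Dec 16, 2027 is Dec 26, 2027.
The last day of the waiting period: counting 8 business days from Sunday, Dec 26, 2027 (Dec 27, Dec 28, Dec 29, Dec 30, Dec 31, Jan 3, Jan 4, Jan 5, skipping weekends) reaches Wednesday, Jan 5, 2028.
The last day of the consultation period: 30 calendar days after Jan 5, 2028 is Feb 4, 2028.
The date on which the repair-or-replace obligation becomes due: 37 calendar days after Feb 4, 2028 is Mar 12, 2028.

Mar 12, 2028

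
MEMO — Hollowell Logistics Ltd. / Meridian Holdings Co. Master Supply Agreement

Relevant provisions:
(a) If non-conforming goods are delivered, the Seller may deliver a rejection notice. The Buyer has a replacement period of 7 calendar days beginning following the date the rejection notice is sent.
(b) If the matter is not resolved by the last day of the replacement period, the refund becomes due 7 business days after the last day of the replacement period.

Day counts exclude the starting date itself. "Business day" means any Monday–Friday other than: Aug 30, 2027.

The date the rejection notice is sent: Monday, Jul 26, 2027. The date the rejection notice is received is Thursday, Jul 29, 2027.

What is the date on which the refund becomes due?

The last day of the replacement period: Jul 26, 2027 + 7 days = Aug 2, 2027.
From Monday, Aug 2, 2027, 7 business days (Aug 3, Aug 4, Aug 5, Aug 6, Aug 9, Aug 10, Aug 11, skipping weekends) brings us to Wednesday, Aug 11, 2027, which is the date on which the refund becomes due.

Aug 11, 2027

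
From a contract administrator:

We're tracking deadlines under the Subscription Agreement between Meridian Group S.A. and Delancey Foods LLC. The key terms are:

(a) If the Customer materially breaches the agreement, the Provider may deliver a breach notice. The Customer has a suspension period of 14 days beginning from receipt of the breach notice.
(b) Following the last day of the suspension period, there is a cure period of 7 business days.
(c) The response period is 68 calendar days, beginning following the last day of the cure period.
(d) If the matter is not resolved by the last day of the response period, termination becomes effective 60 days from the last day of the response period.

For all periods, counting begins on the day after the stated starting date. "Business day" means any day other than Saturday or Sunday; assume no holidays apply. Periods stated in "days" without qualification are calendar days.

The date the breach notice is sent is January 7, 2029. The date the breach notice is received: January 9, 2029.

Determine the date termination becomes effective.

June 9, 2029

Adding 14 calendar days to January 9, 2029 gives January 23, 2029, which is the last day of the suspension period.
From Tuesday, January 23, 2029, 7 business days (Jan 24, Jan 25, Jan 26, Jan 29, Jan 30, Jan 31, Feb 1, skipping weekends) brings us to Thursday, February 1, 2029, which is the last day of the cure period.
The last day of the response period: February 1, 2029 + 68 days = April 10, 2029.
Adding 60 calendar days to April 10, 2029 gives June 9, 2029, which is the date termination becomes effective.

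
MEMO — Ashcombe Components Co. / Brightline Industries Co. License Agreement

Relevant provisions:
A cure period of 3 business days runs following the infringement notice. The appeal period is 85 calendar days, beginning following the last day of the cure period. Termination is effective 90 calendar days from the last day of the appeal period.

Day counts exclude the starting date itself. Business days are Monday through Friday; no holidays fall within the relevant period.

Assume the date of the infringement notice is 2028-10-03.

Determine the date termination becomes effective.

2029-03-30

The last day of the cure period: counting 3 business days from Tuesday, 2028-10-03 (Oct 4, Oct 5, Oct 6, skipping weekends) reaches Friday, 2028-10-06.
The last day of the appeal period: 85 calendar days after 2028-10-06 is 2028-12-30.
The date termination becomes effective: 90 calendar days after 2028-12-30 is 2029-03-30.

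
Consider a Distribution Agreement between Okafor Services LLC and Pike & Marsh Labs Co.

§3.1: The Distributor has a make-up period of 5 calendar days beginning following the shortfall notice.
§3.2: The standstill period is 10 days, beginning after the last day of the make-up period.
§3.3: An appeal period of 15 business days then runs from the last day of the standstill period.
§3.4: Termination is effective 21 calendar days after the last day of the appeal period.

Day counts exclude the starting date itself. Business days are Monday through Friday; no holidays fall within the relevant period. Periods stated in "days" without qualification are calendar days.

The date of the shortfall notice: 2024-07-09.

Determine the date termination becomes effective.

2024-09-04

The last day of the make-up period: 2024-07-09 + 5 days = 2024-07-14.
The last day of the standstill period: 10 calendar days after 2024-07-14 is 2024-07-24.
The last day of the appeal period: counting 15 business days from Wednesday, 2024-07-24 (Jul 25, Jul 26, Jul 29, Jul 30, …, Aug 12, Aug 13, Aug 14, skipping weekends) reaches Wednesday, 2024-08-14.
The date termination becomes effective: 2024-08-14 + 21 days = 2024-09-04.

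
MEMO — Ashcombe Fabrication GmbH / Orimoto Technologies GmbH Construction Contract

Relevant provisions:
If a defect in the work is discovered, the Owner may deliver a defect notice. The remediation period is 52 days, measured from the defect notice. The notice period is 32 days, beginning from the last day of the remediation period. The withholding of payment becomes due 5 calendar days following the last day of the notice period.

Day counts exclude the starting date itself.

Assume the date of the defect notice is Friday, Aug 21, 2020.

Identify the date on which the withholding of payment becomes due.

Nov 18, 2020

The last day of the remediation period: 52 calendar days after Aug 21, 2020 is Oct 12, 2020.
The last day of the notice period: 32 calendar days after Oct 12, 2020 is Nov 13, 2020.
The date on which the withholding of payment becomes due: 5 calendar days after Nov 13, 2020 is Nov 18, 2020.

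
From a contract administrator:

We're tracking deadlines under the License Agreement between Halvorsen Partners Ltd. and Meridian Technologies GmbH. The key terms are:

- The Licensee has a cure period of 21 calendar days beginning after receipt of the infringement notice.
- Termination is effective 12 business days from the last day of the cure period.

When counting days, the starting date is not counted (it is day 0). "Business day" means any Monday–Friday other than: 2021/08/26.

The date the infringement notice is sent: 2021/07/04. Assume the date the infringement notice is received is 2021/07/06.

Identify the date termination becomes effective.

The last day of the cure period: 2021/07/06 + 21 days = 2021/07/27.
From Tuesday, 2021/07/27, 12 business days (Jul 28, Jul 29, Jul 30, Aug 2, …, Aug 10, Aug 11, Aug 12, skipping weekends) brings us to Thursday, 2021/08/12, which is the date termination becomes effective.

2021/08/12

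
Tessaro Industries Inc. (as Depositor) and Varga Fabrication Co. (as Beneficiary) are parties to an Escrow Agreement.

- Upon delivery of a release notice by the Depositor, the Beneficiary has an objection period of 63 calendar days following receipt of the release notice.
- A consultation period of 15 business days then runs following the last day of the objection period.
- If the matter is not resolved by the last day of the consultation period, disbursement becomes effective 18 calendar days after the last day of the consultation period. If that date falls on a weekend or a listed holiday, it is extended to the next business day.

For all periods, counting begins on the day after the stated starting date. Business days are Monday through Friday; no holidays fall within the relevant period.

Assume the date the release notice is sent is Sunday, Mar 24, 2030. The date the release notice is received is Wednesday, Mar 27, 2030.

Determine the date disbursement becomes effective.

Jul 8, 2030

The last day of the objection period: 63 calendar days after Mar 27, 2030 is May 29, 2030.
The last day of the consultation period: counting 15 business days from Wednesday, May 29, 2030 (May 30, May 31, Jun 3, Jun 4, …, Jun 17, Jun 18, Jun 19, skipping weekends) reaches Wednesday, Jun 19, 2030.
The date disbursement becomes effective: 18 calendar days after Jun 19, 2030 is Jul 7, 2030. That falls on a Sunday, so it rolls to the next business day, Monday, Jul 8, 2030.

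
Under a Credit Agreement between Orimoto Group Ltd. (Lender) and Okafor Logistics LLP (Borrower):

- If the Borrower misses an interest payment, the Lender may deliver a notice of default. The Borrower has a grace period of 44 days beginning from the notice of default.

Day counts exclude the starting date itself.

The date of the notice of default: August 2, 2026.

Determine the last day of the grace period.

The last day of the grace period: August 2, 2026 + 44 days = September 15, 2026.

September 15, 2026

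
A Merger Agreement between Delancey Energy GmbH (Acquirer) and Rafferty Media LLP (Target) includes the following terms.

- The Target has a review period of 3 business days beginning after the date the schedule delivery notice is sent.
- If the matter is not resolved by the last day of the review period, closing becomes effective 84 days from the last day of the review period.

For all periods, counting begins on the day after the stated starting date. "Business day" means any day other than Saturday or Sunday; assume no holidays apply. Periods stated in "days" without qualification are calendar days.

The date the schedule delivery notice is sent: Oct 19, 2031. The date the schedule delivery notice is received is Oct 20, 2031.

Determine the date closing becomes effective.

Jan 14, 2032

The last day of the review period: counting 3 business days from Sunday, Oct 19, 2031 (Oct 20, Oct 21, Oct 22, skipping weekends) reaches Wednesday, Oct 22, 2031.
The date closing becomes effective: 84 calendar days after Oct 22, 2031 is Jan 14, 2032.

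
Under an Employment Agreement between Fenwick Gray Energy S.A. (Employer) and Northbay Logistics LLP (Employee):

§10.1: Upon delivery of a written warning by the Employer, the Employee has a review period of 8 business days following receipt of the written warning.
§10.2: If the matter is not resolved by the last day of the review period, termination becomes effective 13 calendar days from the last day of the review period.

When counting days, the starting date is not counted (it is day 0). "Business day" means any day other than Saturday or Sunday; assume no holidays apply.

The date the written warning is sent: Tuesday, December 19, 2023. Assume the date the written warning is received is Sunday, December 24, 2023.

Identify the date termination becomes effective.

The last day of the review period: counting 8 business days from Sunday, December 24, 2023 (Dec 25, Dec 26, Dec 27, Dec 28, Dec 29, Jan 1, Jan 2, Jan 3, skipping weekends) reaches Wednesday, January 3, 2024.
Adding 13 calendar days to January 3, 2024 gives January 16, 2024, which is the date termination becomes effective.

January 16, 2024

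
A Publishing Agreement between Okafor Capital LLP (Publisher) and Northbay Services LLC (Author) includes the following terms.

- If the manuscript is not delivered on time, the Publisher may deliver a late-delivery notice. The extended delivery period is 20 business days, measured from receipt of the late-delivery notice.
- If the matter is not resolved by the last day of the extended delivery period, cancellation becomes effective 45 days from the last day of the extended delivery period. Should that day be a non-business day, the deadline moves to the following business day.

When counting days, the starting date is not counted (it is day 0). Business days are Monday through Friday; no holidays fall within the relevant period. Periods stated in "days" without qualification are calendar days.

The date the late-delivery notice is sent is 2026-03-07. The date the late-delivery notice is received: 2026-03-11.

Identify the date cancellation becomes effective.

The last day of the extended delivery period: 20 business days after Wednesday, 2026-03-11, skipping weekends — Mar 12, Mar 13, Mar 16, Mar 17, …, Apr 6, Apr 7, Apr 8 — lands on Wednesday, 2026-04-08.
The date cancellation becomes effective: 45 calendar days after 2026-04-08 is 2026-05-23. That falls on a Saturday, so it rolls to the next business day, Monday, 2026-05-25.

2026-05-25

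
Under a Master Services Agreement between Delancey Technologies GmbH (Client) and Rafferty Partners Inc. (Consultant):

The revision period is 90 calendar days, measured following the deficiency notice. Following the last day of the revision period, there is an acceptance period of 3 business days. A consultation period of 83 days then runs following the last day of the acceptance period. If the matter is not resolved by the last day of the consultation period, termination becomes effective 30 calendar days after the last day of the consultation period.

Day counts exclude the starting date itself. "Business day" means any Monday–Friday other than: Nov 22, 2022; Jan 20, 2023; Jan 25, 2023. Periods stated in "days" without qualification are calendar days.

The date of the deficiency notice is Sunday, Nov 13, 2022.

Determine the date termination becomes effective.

Jun 8, 2023

The last day of the revision period: Nov 13, 2022 + 90 days = Feb 11, 2023.
The last day of the acceptance period: counting 3 business days from Saturday, Feb 11, 2023 (Feb 13, Feb 14, Feb 15, skipping weekends) reaches Wednesday, Feb 15, 2023.
The last day of the consultation period: 83 calendar days after Feb 15, 2023 is May 9, 2023.
The date termination becomes effective: May 9, 2023 + 30 days = Jun 8, 2023.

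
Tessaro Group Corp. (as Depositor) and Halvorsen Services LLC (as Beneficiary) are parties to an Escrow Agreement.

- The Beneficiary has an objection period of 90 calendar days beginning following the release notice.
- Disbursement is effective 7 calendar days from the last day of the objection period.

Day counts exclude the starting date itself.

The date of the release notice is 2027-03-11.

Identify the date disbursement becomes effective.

2027-06-16

The last day of the objection period: 90 calendar days after 2027-03-11 is 2027-06-09.
The date disbursement becomes effective: 2027-06-09 + 7 days = 2027-06-16.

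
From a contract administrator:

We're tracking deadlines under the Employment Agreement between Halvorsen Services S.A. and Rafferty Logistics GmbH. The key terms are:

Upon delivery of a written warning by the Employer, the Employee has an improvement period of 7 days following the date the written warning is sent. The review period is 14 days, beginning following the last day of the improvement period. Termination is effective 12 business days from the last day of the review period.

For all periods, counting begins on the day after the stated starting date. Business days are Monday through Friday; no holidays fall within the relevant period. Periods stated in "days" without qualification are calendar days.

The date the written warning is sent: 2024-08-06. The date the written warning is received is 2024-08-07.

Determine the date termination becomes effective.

2024-09-12

The last day of the improvement period: 2024-08-06 + 7 days = 2024-08-13.
The last day of the review period: 14 calendar days after 2024-08-13 is 2024-08-27.
The date termination becomes effective: 12 business days after Tuesday, 2024-08-27, skipping weekends — Aug 28, Aug 29, Aug 30, Sep 2, …, Sep 10, Sep 11, Sep 12 — lands on Thursday, 2024-09-12.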